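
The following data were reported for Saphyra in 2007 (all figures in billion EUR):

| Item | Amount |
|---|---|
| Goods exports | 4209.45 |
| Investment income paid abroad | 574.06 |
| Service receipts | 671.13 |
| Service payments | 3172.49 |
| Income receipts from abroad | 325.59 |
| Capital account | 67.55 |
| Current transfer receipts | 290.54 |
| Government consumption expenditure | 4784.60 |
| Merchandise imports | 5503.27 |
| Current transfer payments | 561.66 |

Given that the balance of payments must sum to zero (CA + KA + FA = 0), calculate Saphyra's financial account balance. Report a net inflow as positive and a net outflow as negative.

Goods balance = 4209.45 - 5503.27 = -1293.82
Services balance = 671.13 - 3172.49 = -2501.36
Trade balance (goods + services) = -1293.82 + (-2501.36) = -3795.18
Net primary income = 325.59 - 574.06 = -248.47
Net secondary income = 290.54 - 561.66 = -271.12
Current account = -3795.18 + (-248.47) + (-271.12) = -4314.77
Financial account = -(-4314.77 + 67.55) = 4247.22

4247.22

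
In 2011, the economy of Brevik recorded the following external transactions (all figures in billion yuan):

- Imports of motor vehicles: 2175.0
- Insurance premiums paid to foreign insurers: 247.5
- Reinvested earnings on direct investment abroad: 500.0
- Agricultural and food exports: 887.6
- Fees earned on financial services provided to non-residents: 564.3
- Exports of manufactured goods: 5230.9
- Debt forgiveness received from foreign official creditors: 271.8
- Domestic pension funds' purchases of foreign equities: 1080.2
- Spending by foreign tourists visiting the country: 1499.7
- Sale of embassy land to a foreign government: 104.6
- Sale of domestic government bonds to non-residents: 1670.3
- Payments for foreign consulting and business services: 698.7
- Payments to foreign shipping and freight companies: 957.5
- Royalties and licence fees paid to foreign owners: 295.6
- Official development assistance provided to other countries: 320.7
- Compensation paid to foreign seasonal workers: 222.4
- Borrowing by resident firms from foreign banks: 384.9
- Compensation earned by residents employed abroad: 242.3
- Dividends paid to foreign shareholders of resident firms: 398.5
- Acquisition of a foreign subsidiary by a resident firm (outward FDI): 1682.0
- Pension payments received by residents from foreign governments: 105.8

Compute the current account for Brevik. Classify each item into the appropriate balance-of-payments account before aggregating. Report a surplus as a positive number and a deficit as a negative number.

Goods: 5230.9 + 887.6 - 2175.0 = 3943.5
Services: -698.7 - 247.5 + 1499.7 + 564.3 - 295.6 - 957.5 = -135.3
Primary income: 242.3 + 500.0 - 398.5 - 222.4 = 121.4
Secondary income: -320.7 + 105.8 = -214.9
Current account = 3943.5 + (-135.3) + 121.4 + (-214.9) = 3714.7
(Excluded from the current account — capital account: debt forgiveness received from foreign official creditors 271.8, sale of embassy land to a foreign government 104.6; financial account: domestic pension funds' purchases of foreign equities 1080.2, sale of domestic government bonds to non-residents 1670.3, borrowing by resident firms from foreign banks 384.9, acquisition of a foreign subsidiary by a resident firm (outward FDI) 1682.0.)

3714.7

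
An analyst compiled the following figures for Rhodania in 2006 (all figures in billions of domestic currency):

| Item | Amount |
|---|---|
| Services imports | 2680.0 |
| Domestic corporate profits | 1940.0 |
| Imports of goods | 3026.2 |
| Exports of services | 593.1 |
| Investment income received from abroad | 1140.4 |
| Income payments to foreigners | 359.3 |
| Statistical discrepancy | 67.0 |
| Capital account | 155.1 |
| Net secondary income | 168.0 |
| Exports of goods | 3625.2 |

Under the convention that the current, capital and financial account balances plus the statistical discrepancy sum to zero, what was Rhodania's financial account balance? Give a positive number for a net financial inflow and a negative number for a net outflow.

Goods balance = 3625.2 - 3026.2 = 599.0
Services balance = 593.1 - 2680.0 = -2086.9
Trade balance (goods + services) = 599.0 + (-2086.9) = -1487.9
Net primary income = 1140.4 - 359.3 = 781.1
Net secondary income = 168.0
Current account = -1487.9 + 781.1 + 168.0 = -538.8
Financial account = -(-538.8 + 155.1 + 67.0) = 316.7

316.7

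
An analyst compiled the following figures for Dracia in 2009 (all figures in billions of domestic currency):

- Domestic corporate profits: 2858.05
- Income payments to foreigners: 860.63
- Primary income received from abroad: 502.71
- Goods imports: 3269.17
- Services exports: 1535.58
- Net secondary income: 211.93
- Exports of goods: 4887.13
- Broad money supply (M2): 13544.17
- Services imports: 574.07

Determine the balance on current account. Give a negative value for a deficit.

2433.48

Goods balance = 4887.13 - 3269.17 = 1617.96
Services balance = 1535.58 - 574.07 = 961.51
Trade balance (goods + services) = 1617.96 + 961.51 = 2579.47
Net primary income = 502.71 - 860.63 = -357.92
Net secondary income = 211.93
Current account = 2579.47 + (-357.92) + 211.93 = 2433.48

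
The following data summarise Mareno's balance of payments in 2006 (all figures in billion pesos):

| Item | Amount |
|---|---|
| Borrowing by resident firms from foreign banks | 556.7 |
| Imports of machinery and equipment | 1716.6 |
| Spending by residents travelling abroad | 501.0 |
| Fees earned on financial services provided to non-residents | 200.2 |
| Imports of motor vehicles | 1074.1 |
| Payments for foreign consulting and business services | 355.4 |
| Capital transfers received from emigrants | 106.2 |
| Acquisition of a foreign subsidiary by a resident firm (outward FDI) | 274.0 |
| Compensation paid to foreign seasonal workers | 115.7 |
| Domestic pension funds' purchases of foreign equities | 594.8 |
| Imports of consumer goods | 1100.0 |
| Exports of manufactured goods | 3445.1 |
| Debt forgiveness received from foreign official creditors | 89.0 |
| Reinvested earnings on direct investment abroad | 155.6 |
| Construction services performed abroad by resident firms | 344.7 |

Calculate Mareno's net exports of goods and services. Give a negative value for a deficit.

Goods: 3445.1 - 1074.1 - 1100.0 - 1716.6 = -445.6
Services: -355.4 + 344.7 + 200.2 - 501.0 = -311.5
Trade balance = -445.6 + (-311.5) = -757.1
(Excluded from the trade balance — financial account: borrowing by resident firms from foreign banks 556.7, acquisition of a foreign subsidiary by a resident firm (outward FDI) 274.0, domestic pension funds' purchases of foreign equities 594.8; capital account: capital transfers received from emigrants 106.2, debt forgiveness received from foreign official creditors 89.0; primary income: compensation paid to foreign seasonal workers 115.7, reinvested earnings on direct investment abroad 155.6.)

-757.1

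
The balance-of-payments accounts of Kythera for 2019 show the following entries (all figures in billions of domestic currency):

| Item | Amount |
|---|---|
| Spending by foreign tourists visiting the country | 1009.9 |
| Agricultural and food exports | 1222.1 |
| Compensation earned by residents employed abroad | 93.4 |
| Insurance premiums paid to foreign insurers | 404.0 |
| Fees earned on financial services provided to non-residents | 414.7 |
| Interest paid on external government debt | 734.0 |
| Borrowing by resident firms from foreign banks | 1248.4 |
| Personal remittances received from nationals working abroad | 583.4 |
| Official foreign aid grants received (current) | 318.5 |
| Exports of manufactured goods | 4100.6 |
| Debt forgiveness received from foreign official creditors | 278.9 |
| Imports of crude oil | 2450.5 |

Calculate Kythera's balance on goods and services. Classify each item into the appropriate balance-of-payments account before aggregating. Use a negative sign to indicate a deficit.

3892.8

Goods: 4100.6 + 1222.1 - 2450.5 = 2872.2
Services: -404.0 + 414.7 + 1009.9 = 1020.6
Trade balance = 2872.2 + 1020.6 = 3892.8
(Excluded from the trade balance — primary income: compensation earned by residents employed abroad 93.4, interest paid on external government debt 734.0; financial account: borrowing by resident firms from foreign banks 1248.4; secondary income: personal remittances received from nationals working abroad 583.4, official foreign aid grants received (current) 318.5; capital account: debt forgiveness received from foreign official creditors 278.9.)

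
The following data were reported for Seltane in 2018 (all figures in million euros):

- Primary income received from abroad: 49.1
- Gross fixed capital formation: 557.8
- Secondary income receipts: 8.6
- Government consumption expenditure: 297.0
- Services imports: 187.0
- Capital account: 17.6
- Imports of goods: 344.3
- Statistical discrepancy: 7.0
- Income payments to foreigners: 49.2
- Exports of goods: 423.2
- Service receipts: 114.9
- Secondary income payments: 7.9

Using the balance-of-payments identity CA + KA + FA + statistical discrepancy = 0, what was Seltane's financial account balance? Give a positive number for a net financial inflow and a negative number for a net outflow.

-32.0

Goods balance = 423.2 - 344.3 = 78.9
Services balance = 114.9 - 187.0 = -72.1
Trade balance (goods + services) = 78.9 + (-72.1) = 6.8
Net primary income = 49.1 - 49.2 = -0.1
Net secondary income = 8.6 - 7.9 = 0.7
Current account = 6.8 + (-0.1) + 0.7 = 7.4
Financial account = -(7.4 + 17.6 + 7.0) = -32.0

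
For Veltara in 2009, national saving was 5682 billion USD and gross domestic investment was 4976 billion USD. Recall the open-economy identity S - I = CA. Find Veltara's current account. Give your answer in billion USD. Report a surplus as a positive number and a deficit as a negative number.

S - I = CA (net lending to the rest of the world).
CA = S - I = 5682 - 4976 = 706

706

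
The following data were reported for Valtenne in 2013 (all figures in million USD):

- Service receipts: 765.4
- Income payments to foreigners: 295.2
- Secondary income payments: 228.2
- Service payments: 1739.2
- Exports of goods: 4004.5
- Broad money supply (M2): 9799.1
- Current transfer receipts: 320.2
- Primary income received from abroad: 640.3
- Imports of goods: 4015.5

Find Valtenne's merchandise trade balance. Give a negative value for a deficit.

Goods balance = 4004.5 - 4015.5 = -11.0

-11.0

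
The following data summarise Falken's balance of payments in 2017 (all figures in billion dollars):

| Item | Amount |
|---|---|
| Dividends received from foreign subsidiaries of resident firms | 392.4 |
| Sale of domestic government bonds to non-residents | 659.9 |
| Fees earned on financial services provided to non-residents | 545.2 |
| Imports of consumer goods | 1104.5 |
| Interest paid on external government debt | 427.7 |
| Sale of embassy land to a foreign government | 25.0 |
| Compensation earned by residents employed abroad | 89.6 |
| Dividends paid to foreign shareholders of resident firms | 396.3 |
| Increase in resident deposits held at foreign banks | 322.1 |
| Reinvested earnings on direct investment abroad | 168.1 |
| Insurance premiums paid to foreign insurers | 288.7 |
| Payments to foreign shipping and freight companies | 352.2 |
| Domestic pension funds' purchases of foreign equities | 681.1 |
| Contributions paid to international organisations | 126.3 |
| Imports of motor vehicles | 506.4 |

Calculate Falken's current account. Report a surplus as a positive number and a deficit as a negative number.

Goods: -1104.5 - 506.4 = -1610.9
Services: 545.2 - 288.7 - 352.2 = -95.7
Primary income: 89.6 + 168.1 + 392.4 - 427.7 - 396.3 = -173.9
Secondary income: -126.3
Current account = (-1610.9) + (-95.7) + (-173.9) + (-126.3) = -2006.8
(Excluded from the current account — financial account: sale of domestic government bonds to non-residents 659.9, increase in resident deposits held at foreign banks 322.1, domestic pension funds' purchases of foreign equities 681.1; capital account: sale of embassy land to a foreign government 25.0.)

-2006.8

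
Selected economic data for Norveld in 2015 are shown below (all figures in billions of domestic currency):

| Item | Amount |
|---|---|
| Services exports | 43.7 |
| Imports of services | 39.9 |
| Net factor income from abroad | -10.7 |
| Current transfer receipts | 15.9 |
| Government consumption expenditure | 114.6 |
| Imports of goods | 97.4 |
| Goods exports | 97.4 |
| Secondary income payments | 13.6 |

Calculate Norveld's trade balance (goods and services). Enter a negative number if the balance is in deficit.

Goods balance = 97.4 - 97.4 = 0.0
Services balance = 43.7 - 39.9 = 3.8
Trade balance (goods + services) = 0.0 + 3.8 = 3.8

3.8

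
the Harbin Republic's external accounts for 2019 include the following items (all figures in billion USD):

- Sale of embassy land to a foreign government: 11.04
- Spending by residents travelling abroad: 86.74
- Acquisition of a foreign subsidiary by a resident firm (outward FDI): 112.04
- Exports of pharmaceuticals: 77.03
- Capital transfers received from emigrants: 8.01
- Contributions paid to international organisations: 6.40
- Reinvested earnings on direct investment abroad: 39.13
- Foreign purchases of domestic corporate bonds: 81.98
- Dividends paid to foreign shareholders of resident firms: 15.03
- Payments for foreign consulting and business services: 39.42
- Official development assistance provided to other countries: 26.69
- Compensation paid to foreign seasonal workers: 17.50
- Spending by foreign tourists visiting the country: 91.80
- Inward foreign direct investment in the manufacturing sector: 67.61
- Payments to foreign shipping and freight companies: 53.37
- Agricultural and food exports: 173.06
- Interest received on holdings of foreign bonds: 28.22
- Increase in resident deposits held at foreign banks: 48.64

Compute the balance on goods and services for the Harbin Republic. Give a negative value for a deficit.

Goods: 173.06 + 77.03 = 250.09
Services: -39.42 - 86.74 + 91.80 - 53.37 = -87.73
Trade balance = 250.09 + (-87.73) = 162.36
(Excluded from the trade balance — capital account: sale of embassy land to a foreign government 11.04, capital transfers received from emigrants 8.01; financial account: acquisition of a foreign subsidiary by a resident firm (outward FDI) 112.04, foreign purchases of domestic corporate bonds 81.98, inward foreign direct investment in the manufacturing sector 67.61, increase in resident deposits held at foreign banks 48.64; secondary income: contributions paid to international organisations 6.40, official development assistance provided to other countries 26.69; primary income: reinvested earnings on direct investment abroad 39.13, dividends paid to foreign shareholders of resident firms 15.03, compensation paid to foreign seasonal workers 17.50, interest received on holdings of foreign bonds 28.22.)

162.36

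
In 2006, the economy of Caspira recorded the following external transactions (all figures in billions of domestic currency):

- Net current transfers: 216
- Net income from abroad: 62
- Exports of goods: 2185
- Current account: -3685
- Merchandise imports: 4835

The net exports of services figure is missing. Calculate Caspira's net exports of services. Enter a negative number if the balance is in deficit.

Current account = goods balance + services balance + net primary income + net secondary income
Sum of the known components = -2372
Net exports of services = CA - (known components) = -3685 - (-2372) = -1313

-1313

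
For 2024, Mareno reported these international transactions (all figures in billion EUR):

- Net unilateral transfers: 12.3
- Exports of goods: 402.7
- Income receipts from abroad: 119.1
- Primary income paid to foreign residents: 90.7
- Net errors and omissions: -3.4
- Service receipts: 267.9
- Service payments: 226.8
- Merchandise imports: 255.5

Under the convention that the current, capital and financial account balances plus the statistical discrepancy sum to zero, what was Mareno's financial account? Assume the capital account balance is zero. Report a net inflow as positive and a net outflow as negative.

Goods balance = 402.7 - 255.5 = 147.2
Services balance = 267.9 - 226.8 = 41.1
Trade balance (goods + services) = 147.2 + 41.1 = 188.3
Net primary income = 119.1 - 90.7 = 28.4
Net secondary income = 12.3
Current account = 188.3 + 28.4 + 12.3 = 229.0
Financial account = -(229.0 + (-3.4)) = -225.6

-225.6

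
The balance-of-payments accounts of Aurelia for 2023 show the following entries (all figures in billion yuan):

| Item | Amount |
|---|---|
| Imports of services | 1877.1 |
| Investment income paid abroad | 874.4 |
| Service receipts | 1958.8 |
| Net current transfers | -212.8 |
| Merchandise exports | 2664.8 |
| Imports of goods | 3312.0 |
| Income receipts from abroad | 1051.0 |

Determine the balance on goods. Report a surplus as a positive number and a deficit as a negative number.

-647.2

Goods balance = 2664.8 - 3312.0 = -647.2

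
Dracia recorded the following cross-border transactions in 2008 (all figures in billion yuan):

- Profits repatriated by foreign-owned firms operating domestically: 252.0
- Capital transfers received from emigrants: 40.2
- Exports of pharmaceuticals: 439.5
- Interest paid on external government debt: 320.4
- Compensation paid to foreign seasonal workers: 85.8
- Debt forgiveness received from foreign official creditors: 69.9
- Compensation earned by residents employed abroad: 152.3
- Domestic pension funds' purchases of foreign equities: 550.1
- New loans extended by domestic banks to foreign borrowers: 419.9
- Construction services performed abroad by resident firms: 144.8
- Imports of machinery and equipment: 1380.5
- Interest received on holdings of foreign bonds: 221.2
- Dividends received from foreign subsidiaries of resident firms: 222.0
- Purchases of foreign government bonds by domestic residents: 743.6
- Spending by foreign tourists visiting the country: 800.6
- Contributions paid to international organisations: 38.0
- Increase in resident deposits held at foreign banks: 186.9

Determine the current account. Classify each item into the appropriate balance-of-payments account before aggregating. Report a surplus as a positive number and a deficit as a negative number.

-96.3

Goods: 439.5 - 1380.5 = -941.0
Services: 144.8 + 800.6 = 945.4
Primary income: -320.4 + 222.0 + 221.2 - 85.8 + 152.3 - 252.0 = -62.7
Secondary income: -38.0
Current account = (-941.0) + 945.4 + (-62.7) + (-38.0) = -96.3
(Excluded from the current account — capital account: capital transfers received from emigrants 40.2, debt forgiveness received from foreign official creditors 69.9; financial account: domestic pension funds' purchases of foreign equities 550.1, new loans extended by domestic banks to foreign borrowers 419.9, purchases of foreign government bonds by domestic residents 743.6, increase in resident deposits held at foreign banks 186.9.)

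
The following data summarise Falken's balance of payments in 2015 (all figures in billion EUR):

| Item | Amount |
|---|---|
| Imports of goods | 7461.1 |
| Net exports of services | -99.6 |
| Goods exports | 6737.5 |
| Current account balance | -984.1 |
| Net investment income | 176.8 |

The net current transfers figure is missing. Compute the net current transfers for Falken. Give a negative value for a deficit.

-337.7

Current account = goods balance + services balance + net primary income + net secondary income
Sum of the known components = -646.4
Net current transfers = CA - (known components) = -984.1 - (-646.4) = -337.7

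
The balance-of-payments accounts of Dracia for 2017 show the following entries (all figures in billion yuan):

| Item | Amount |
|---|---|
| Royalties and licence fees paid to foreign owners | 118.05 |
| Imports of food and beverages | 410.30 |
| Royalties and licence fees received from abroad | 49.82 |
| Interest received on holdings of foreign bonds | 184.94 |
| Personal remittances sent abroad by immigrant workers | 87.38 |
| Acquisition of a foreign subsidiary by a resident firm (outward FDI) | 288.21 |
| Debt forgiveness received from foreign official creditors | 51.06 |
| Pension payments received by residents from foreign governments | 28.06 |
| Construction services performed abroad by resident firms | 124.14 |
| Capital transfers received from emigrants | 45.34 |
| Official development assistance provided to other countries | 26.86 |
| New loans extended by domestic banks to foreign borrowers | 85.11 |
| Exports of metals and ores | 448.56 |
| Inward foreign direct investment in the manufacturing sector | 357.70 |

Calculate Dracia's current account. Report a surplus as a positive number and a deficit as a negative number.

Goods: 448.56 - 410.30 = 38.26
Services: 49.82 - 118.05 + 124.14 = 55.91
Primary income: 184.94
Secondary income: 28.06 - 87.38 - 26.86 = -86.18
Current account = 38.26 + 55.91 + 184.94 + (-86.18) = 192.93
(Excluded from the current account — financial account: acquisition of a foreign subsidiary by a resident firm (outward FDI) 288.21, new loans extended by domestic banks to foreign borrowers 85.11, inward foreign direct investment in the manufacturing sector 357.70; capital account: debt forgiveness received from foreign official creditors 51.06, capital transfers received from emigrants 45.34.)

192.93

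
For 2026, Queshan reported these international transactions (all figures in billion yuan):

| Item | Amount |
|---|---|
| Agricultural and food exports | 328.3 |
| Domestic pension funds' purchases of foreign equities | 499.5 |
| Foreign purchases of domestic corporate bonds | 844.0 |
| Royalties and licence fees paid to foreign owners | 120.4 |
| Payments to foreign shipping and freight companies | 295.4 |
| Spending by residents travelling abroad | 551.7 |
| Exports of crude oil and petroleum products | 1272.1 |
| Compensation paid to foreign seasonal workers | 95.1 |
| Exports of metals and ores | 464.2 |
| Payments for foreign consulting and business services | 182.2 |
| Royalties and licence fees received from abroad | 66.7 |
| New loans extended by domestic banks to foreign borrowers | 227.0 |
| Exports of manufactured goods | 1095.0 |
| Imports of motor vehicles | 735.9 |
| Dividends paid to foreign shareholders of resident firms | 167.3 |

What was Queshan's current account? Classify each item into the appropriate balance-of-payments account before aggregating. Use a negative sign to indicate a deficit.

Goods: 1272.1 + 1095.0 - 735.9 + 328.3 + 464.2 = 2423.7
Services: -295.4 - 120.4 - 182.2 + 66.7 - 551.7 = -1083.0
Primary income: -95.1 - 167.3 = -262.4
Current account = 2423.7 + (-1083.0) + (-262.4) = 1078.3
(Excluded from the current account — financial account: domestic pension funds' purchases of foreign equities 499.5, foreign purchases of domestic corporate bonds 844.0, new loans extended by domestic banks to foreign borrowers 227.0.)

1078.3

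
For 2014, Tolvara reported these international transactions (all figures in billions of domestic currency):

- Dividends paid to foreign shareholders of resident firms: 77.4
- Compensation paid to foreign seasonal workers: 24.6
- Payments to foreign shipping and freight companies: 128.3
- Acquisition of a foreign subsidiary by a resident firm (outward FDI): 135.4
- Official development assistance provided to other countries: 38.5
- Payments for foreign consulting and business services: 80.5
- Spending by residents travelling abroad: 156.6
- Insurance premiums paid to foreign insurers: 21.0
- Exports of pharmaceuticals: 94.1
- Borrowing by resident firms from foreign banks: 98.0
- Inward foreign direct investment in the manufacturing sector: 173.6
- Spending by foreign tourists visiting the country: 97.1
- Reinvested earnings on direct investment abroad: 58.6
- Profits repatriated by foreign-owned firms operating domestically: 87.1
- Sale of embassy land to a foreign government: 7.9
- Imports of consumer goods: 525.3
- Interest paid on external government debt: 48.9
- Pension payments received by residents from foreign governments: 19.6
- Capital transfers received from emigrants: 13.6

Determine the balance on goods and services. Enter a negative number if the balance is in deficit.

Goods: 94.1 - 525.3 = -431.2
Services: -80.5 - 156.6 - 128.3 - 21.0 + 97.1 = -289.3
Trade balance = -431.2 + (-289.3) = -720.5
(Excluded from the trade balance — primary income: dividends paid to foreign shareholders of resident firms 77.4, compensation paid to foreign seasonal workers 24.6, reinvested earnings on direct investment abroad 58.6, profits repatriated by foreign-owned firms operating domestically 87.1, interest paid on external government debt 48.9; financial account: acquisition of a foreign subsidiary by a resident firm (outward FDI) 135.4, borrowing by resident firms from foreign banks 98.0, inward foreign direct investment in the manufacturing sector 173.6; secondary income: official development assistance provided to other countries 38.5, pension payments received by residents from foreign governments 19.6; capital account: sale of embassy land to a foreign government 7.9, capital transfers received from emigrants 13.6.)

-720.5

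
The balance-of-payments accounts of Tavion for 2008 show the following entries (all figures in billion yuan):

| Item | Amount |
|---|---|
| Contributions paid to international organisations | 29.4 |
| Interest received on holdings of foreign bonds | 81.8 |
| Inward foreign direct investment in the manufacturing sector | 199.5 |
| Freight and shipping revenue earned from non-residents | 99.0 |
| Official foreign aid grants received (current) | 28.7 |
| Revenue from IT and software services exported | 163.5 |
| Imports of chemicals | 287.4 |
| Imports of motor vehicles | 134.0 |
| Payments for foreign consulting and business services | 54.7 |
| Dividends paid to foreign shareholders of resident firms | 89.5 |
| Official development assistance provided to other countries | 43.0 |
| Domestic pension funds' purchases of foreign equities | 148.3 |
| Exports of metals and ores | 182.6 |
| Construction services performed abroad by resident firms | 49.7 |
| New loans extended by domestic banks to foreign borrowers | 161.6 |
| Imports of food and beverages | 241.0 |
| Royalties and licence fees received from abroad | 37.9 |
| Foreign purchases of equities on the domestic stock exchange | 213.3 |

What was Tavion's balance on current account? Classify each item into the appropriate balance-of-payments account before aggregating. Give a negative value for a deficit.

-235.8

Goods: -287.4 - 241.0 - 134.0 + 182.6 = -479.8
Services: 99.0 - 54.7 + 37.9 + 163.5 + 49.7 = 295.4
Primary income: -89.5 + 81.8 = -7.7
Secondary income: 28.7 - 43.0 - 29.4 = -43.7
Current account = (-479.8) + 295.4 + (-7.7) + (-43.7) = -235.8
(Excluded from the current account — financial account: inward foreign direct investment in the manufacturing sector 199.5, domestic pension funds' purchases of foreign equities 148.3, new loans extended by domestic banks to foreign borrowers 161.6, foreign purchases of equities on the domestic stock exchange 213.3.)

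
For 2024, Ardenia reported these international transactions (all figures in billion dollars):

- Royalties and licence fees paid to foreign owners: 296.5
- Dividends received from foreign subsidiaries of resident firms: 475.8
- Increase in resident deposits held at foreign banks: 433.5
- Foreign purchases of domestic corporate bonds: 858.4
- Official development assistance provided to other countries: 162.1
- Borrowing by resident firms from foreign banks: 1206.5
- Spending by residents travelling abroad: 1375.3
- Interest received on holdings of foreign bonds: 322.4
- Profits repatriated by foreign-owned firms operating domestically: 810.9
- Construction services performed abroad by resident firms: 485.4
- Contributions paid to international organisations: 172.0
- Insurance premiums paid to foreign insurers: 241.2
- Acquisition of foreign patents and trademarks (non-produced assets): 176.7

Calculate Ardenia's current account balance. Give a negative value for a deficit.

-1774.4

Services: -1375.3 - 241.2 - 296.5 + 485.4 = -1427.6
Primary income: 475.8 - 810.9 + 322.4 = -12.7
Secondary income: -162.1 - 172.0 = -334.1
Current account = (-1427.6) + (-12.7) + (-334.1) = -1774.4
(Excluded from the current account — financial account: increase in resident deposits held at foreign banks 433.5, foreign purchases of domestic corporate bonds 858.4, borrowing by resident firms from foreign banks 1206.5; capital account: acquisition of foreign patents and trademarks (non-produced assets) 176.7.)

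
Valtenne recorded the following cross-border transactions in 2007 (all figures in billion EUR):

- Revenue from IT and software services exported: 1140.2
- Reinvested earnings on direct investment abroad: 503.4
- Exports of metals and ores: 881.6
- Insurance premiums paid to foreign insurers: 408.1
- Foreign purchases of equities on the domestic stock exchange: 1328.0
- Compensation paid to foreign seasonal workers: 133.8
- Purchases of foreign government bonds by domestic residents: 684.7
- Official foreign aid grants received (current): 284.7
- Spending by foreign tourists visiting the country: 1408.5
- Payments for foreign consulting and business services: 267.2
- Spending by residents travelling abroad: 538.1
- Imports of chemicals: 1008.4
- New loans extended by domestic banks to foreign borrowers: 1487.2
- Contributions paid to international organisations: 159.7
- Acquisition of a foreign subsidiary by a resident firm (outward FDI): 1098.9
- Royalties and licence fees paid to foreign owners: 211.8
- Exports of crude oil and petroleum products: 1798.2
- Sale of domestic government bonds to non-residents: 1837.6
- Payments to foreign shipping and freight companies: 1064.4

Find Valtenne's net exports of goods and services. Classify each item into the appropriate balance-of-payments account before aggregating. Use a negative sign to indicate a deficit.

1730.5

Goods: 881.6 + 1798.2 - 1008.4 = 1671.4
Services: 1140.2 + 1408.5 - 211.8 - 267.2 - 408.1 - 538.1 - 1064.4 = 59.1
Trade balance = 1671.4 + 59.1 = 1730.5
(Excluded from the trade balance — primary income: reinvested earnings on direct investment abroad 503.4, compensation paid to foreign seasonal workers 133.8; financial account: foreign purchases of equities on the domestic stock exchange 1328.0, purchases of foreign government bonds by domestic residents 684.7, new loans extended by domestic banks to foreign borrowers 1487.2, acquisition of a foreign subsidiary by a resident firm (outward FDI) 1098.9, sale of domestic government bonds to non-residents 1837.6; secondary income: official foreign aid grants received (current) 284.7, contributions paid to international organisations 159.7.)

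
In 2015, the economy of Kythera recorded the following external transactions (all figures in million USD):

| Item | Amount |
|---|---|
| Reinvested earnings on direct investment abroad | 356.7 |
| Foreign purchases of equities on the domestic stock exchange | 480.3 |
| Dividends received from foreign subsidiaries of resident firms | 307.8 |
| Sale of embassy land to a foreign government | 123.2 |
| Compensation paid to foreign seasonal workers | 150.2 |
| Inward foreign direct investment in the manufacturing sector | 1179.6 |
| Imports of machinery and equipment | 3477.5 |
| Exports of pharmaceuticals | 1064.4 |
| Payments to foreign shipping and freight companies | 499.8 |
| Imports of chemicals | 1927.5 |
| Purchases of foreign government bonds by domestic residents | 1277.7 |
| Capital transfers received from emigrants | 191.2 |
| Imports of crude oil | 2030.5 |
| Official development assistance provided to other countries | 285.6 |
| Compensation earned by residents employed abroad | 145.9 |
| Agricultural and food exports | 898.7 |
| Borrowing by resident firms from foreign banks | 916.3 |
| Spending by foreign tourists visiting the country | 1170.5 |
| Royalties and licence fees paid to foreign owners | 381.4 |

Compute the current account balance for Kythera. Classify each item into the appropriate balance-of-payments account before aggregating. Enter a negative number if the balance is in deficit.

-4808.5

Goods: -3477.5 - 2030.5 + 898.7 + 1064.4 - 1927.5 = -5472.4
Services: 1170.5 - 381.4 - 499.8 = 289.3
Primary income: 356.7 + 307.8 - 150.2 + 145.9 = 660.2
Secondary income: -285.6
Current account = (-5472.4) + 289.3 + 660.2 + (-285.6) = -4808.5
(Excluded from the current account — financial account: foreign purchases of equities on the domestic stock exchange 480.3, inward foreign direct investment in the manufacturing sector 1179.6, purchases of foreign government bonds by domestic residents 1277.7, borrowing by resident firms from foreign banks 916.3; capital account: sale of embassy land to a foreign government 123.2, capital transfers received from emigrants 191.2.)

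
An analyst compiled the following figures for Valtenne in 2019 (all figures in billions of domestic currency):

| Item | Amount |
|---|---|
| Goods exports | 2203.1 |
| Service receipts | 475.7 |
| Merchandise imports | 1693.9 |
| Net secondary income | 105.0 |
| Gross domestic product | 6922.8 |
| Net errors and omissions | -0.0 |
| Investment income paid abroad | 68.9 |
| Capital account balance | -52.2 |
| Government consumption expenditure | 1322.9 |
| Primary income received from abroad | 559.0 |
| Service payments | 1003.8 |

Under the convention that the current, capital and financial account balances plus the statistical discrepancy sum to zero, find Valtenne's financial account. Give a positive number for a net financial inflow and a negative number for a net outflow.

-524.0

Goods balance = 2203.1 - 1693.9 = 509.2
Services balance = 475.7 - 1003.8 = -528.1
Trade balance (goods + services) = 509.2 + (-528.1) = -18.9
Net primary income = 559.0 - 68.9 = 490.1
Net secondary income = 105.0
Current account = -18.9 + 490.1 + 105.0 = 576.2
Financial account = -(576.2 + (-52.2) + -0.0) = -524.0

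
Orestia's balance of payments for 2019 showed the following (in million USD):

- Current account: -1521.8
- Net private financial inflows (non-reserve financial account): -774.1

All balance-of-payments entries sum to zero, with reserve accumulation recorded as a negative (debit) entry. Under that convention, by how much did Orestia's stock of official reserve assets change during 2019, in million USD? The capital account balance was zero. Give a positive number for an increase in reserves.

-2295.9

Official reserve transactions balance = -((-1521.8) + (-774.1)) = 2295.9
An accumulation of reserves is recorded as a debit (negative entry), so the change in the stock of reserves is the negative of that balance.
Change in official reserves = -(2295.9) = -2295.9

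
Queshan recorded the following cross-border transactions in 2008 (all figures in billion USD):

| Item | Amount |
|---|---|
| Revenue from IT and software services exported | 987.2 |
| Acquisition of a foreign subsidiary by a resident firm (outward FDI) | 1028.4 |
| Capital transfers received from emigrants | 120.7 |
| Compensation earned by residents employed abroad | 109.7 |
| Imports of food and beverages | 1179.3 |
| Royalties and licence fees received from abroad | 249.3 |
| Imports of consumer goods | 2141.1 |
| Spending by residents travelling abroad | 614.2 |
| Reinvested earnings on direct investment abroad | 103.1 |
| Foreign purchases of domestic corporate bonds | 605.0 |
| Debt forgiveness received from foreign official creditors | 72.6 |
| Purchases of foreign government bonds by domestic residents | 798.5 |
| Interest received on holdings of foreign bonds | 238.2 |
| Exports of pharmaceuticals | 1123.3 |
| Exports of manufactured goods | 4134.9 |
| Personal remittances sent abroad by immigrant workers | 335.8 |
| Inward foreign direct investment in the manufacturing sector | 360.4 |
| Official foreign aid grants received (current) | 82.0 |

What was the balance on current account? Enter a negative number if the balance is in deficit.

Goods: -1179.3 + 1123.3 - 2141.1 + 4134.9 = 1937.8
Services: -614.2 + 249.3 + 987.2 = 622.3
Primary income: 109.7 + 238.2 + 103.1 = 451.0
Secondary income: 82.0 - 335.8 = -253.8
Current account = 1937.8 + 622.3 + 451.0 + (-253.8) = 2757.3
(Excluded from the current account — financial account: acquisition of a foreign subsidiary by a resident firm (outward FDI) 1028.4, foreign purchases of domestic corporate bonds 605.0, purchases of foreign government bonds by domestic residents 798.5, inward foreign direct investment in the manufacturing sector 360.4; capital account: capital transfers received from emigrants 120.7, debt forgiveness received from foreign official creditors 72.6.)

2757.3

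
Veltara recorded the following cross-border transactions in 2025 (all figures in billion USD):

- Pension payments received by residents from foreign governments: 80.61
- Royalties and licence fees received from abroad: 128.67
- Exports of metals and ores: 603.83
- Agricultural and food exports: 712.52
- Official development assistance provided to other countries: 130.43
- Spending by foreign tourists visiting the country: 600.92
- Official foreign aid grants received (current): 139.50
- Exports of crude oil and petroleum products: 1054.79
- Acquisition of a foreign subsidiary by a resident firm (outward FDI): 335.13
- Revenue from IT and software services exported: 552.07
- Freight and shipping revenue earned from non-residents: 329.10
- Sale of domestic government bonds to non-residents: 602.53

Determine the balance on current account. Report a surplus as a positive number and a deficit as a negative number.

4071.58

Goods: 1054.79 + 603.83 + 712.52 = 2371.14
Services: 552.07 + 329.10 + 128.67 + 600.92 = 1610.76
Secondary income: 139.50 - 130.43 + 80.61 = 89.68
Current account = 2371.14 + 1610.76 + 89.68 = 4071.58
(Excluded from the current account — financial account: acquisition of a foreign subsidiary by a resident firm (outward FDI) 335.13, sale of domestic government bonds to non-residents 602.53.)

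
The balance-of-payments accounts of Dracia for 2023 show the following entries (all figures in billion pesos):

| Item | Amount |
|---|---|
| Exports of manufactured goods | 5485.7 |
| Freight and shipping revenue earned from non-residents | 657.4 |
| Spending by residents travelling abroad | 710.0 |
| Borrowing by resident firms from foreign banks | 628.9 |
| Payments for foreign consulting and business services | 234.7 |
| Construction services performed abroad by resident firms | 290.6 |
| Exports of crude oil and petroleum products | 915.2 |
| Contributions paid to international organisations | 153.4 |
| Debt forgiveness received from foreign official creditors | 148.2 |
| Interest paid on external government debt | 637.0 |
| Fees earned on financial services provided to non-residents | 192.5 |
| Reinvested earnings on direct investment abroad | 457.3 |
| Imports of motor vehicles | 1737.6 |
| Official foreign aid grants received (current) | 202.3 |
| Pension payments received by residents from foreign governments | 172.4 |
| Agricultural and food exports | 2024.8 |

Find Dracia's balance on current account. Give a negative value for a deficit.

6925.5

Goods: -1737.6 + 5485.7 + 915.2 + 2024.8 = 6688.1
Services: -710.0 + 192.5 + 290.6 + 657.4 - 234.7 = 195.8
Primary income: 457.3 - 637.0 = -179.7
Secondary income: 172.4 - 153.4 + 202.3 = 221.3
Current account = 6688.1 + 195.8 + (-179.7) + 221.3 = 6925.5
(Excluded from the current account — financial account: borrowing by resident firms from foreign banks 628.9; capital account: debt forgiveness received from foreign official creditors 148.2.)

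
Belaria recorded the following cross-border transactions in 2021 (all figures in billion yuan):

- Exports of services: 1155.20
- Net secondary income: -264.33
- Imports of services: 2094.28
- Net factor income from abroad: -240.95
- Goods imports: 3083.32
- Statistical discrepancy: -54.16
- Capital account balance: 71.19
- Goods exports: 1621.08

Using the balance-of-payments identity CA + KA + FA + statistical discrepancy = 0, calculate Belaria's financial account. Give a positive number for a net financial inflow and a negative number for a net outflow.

2889.57

Goods balance = 1621.08 - 3083.32 = -1462.24
Services balance = 1155.20 - 2094.28 = -939.08
Trade balance (goods + services) = -1462.24 + (-939.08) = -2401.32
Net primary income = -240.95
Net secondary income = -264.33
Current account = -2401.32 + (-240.95) + (-264.33) = -2906.60
Financial account = -(-2906.60 + 71.19 + (-54.16)) = 2889.57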